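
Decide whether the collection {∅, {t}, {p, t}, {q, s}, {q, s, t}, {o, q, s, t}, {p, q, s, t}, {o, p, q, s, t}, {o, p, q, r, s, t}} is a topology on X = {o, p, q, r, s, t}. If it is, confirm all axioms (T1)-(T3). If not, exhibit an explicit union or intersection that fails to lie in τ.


τ IS a topology on X.

Axiom (T1): ∅ ∈ τ? Yes; X ∈ τ? Yes.
Axiom (T2/T3): check pairwise unions and intersections of members of τ.
All pairwise intersections and unions checked — each lies in τ. Therefore τ satisfies (T1), (T2), (T3): it IS a topology on X.


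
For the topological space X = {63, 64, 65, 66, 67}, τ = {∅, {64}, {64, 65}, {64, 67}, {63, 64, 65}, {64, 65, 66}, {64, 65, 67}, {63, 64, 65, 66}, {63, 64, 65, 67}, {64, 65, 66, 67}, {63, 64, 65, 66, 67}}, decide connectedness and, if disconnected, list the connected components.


(X, τ) is connected.

Find clopen sets (U ∈ τ with X ∖ U ∈ τ):
  U = ∅, X ∖ U = {63, 64, 65, 66, 67} — both open, so U is clopen.
  U = {63, 64, 65, 66, 67}, X ∖ U = ∅ — both open, so U is clopen.
Only trivial clopens (∅ and X) exist, so (X, τ) is connected.
Compute connected components by grouping points that agree on all clopens:
  component: {63, 64, 65, 66, 67}


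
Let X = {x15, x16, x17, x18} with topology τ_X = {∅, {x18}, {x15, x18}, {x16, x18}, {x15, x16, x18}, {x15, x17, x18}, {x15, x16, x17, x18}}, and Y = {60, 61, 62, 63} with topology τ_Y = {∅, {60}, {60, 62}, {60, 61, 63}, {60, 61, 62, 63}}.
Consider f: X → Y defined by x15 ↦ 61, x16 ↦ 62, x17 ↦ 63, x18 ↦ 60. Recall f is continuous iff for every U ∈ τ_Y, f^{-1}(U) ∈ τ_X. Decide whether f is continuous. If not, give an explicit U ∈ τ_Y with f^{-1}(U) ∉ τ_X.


f IS continuous.

Compute f^{-1}(U) for each U ∈ τ_Y:
  U = ∅: f^{-1}(U) = ∅ ∈ τ_X ✓.
  U = {60}: f^{-1}(U) = {x18} ∈ τ_X ✓.
  U = {60, 62}: f^{-1}(U) = {x16, x18} ∈ τ_X ✓.
  U = {60, 61, 63}: f^{-1}(U) = {x15, x17, x18} ∈ τ_X ✓.
  U = {60, 61, 62, 63}: f^{-1}(U) = {x15, x16, x17, x18} ∈ τ_X ✓.
Every preimage lies in τ_X, so f IS continuous.


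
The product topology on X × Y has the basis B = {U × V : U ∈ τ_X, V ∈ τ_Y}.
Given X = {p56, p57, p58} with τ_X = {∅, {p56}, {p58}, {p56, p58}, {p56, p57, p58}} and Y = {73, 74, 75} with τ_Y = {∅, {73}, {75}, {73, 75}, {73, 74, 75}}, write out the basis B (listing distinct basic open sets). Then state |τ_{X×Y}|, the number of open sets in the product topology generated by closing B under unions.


Basis B = {∅ × ∅, {p56} × {73}, {p56} × {75}, {p58} × {73}, {p58} × {75}, {p56} × {73, 75}, {p56, p58} × {73}, {p56, p58} × {75}, {p58} × {73, 75}, {p56} × {73, 74, 75}, {p56, p57, p58} × {73}, {p56, p57, p58} × {75}, {p58} × {73, 74, 75}, {p56, p58} × {73, 75}, {p56, p58} × {73, 74, 75}, {p56, p57, p58} × {73, 75}, {p56, p57, p58} × {73, 74, 75}}; |τ_{X×Y}| = 48.

Enumerate products U × V with U ∈ τ_X, V ∈ τ_Y (deduplicated):
  ∅ × ∅ = {} (∅)
  {p56} × {73} = {(p56,73)}
  {p56} × {75} = {(p56,75)}
  {p58} × {73} = {(p58,73)}
  {p58} × {75} = {(p58,75)}
  {p56} × {73, 75} = {(p56,73), (p56,75)}
  {p56, p58} × {73} = {(p56,73), (p58,73)}
  {p56, p58} × {75} = {(p56,75), (p58,75)}
  {p58} × {73, 75} = {(p58,73), (p58,75)}
  {p56} × {73, 74, 75} = {(p56,73), (p56,74), (p56,75)}
  {p56, p57, p58} × {73} = {(p56,73), (p57,73), (p58,73)}
  {p56, p57, p58} × {75} = {(p56,75), (p57,75), (p58,75)}
  {p58} × {73, 74, 75} = {(p58,73), (p58,74), (p58,75)}
  {p56, p58} × {73, 75} = {(p56,73), (p56,75), (p58,73), (p58,75)}
  {p56, p58} × {73, 74, 75} = {(p56,73), (p56,74), (p56,75), (p58,73), (p58,74), (p58,75)}
  {p56, p57, p58} × {73, 75} = {(p56,73), (p56,75), (p57,73), (p57,75), (p58,73), (p58,75)}
  {p56, p57, p58} × {73, 74, 75} = {(p56,73), (p56,74), (p56,75), (p57,73), (p57,74), (p57,75), (p58,73), (p58,74), (p58,75)}
These 17 distinct sets form the basis B.
Close under arbitrary unions to get τ_{X×Y}; counting gives |τ_{X×Y}| = 48.


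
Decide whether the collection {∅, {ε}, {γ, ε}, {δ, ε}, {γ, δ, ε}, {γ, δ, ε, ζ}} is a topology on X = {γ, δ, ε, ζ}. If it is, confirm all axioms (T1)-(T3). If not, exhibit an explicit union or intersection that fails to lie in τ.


τ IS a topology on X.

Axiom (T1): ∅ ∈ τ? Yes; X ∈ τ? Yes.
Axiom (T2/T3): check pairwise unions and intersections of members of τ.
All pairwise intersections and unions checked — each lies in τ. Therefore τ satisfies (T1), (T2), (T3): it IS a topology on X.


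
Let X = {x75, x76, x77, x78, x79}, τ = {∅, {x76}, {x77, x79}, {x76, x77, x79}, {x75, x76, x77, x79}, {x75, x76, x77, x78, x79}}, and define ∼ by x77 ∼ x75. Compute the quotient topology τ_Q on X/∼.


X/∼ = {[x75=x77], [x76], [x78], [x79]}; |τ_Q| = 4.

Equivalence classes: [x75=x77], [x76], [x78], [x79].
Quotient map π: X → X/∼ sends x75 ↦ [x75=x77], x76 ↦ [x76], x77 ↦ [x75=x77], x78 ↦ [x78], x79 ↦ [x79].
For each subset V ⊆ X/∼, compute π^{-1}(V) ⊆ X and check whether π^{-1}(V) ∈ τ. V is open in τ_Q iff π^{-1}(V) ∈ τ.
  V = {}: π^{-1}(V) = ∅ ∈ τ ✓.
  V = {[x75=x77]}: π^{-1}(V) = {x75, x77} ∉ τ ✗.
  V = {[x76]}: π^{-1}(V) = {x76} ∈ τ ✓.
  V = {[x75=x77], [x76]}: π^{-1}(V) = {x75, x76, x77} ∉ τ ✗.
  V = {[x78]}: π^{-1}(V) = {x78} ∉ τ ✗.
  V = {[x75=x77], [x78]}: π^{-1}(V) = {x75, x77, x78} ∉ τ ✗.
  V = {[x76], [x78]}: π^{-1}(V) = {x76, x78} ∉ τ ✗.
  V = {[x75=x77], [x76], [x78]}: π^{-1}(V) = {x75, x76, x77, x78} ∉ τ ✗.
  V = {[x79]}: π^{-1}(V) = {x79} ∉ τ ✗.
  V = {[x75=x77], [x79]}: π^{-1}(V) = {x75, x77, x79} ∉ τ ✗.
  V = {[x76], [x79]}: π^{-1}(V) = {x76, x79} ∉ τ ✗.
  V = {[x75=x77], [x76], [x79]}: π^{-1}(V) = {x75, x76, x77, x79} ∈ τ ✓.
  V = {[x78], [x79]}: π^{-1}(V) = {x78, x79} ∉ τ ✗.
  V = {[x75=x77], [x78], [x79]}: π^{-1}(V) = {x75, x77, x78, x79} ∉ τ ✗.
  V = {[x76], [x78], [x79]}: π^{-1}(V) = {x76, x78, x79} ∉ τ ✗.
  V = {[x75=x77], [x76], [x78], [x79]}: π^{-1}(V) = {x75, x76, x77, x78, x79} ∈ τ ✓.
Open sets in the quotient: τ_Q = {{}, {[x76]}, {[x75=x77], [x76], [x79]}, {[x75=x77], [x76], [x78], [x79]}} (4 elements).


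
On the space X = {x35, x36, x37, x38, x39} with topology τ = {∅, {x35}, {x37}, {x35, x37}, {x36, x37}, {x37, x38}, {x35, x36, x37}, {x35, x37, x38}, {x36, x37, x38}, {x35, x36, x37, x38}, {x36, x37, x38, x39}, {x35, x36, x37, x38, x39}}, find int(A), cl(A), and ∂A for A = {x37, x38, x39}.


int(A) = {x37, x38}, cl(A) = {x36, x37, x38, x39}, ∂A = {x36, x39}.

Closed sets in (X, τ) are complements of opens:
  closed(X, τ) = {∅, {x35}, {x39}, {x35, x39}, {x36, x39}, {x38, x39}, {x35, x36, x39}, {x35, x38, x39}, {x36, x38, x39}, {x35, x36, x38, x39}, {x36, x37, x38, x39}, {x35, x36, x37, x38, x39}}.
int(A) = ⋃ {U ∈ τ : U ⊆ A}. Opens contained in A: ∅, {x37}, {x37, x38}.
Taking the union of these: int(A) = {x37, x38}.
cl(A) = ⋂ {C closed : A ⊆ C}. Closed sets containing A: {x36, x37, x38, x39}, {x35, x36, x37, x38, x39}.
Intersecting these: cl(A) = {x36, x37, x38, x39}.
∂A = cl(A) ∖ int(A) = {x36, x37, x38, x39} ∖ {x37, x38} = {x36, x39}.


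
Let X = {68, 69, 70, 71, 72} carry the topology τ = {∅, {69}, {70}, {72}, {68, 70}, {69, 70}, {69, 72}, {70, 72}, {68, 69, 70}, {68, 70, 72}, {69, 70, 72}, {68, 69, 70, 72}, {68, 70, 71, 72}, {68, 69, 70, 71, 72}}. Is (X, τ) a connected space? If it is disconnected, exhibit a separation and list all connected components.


(X, τ) is disconnected; components = [{69}, {68, 70, 71, 72}].

Find clopen sets (U ∈ τ with X ∖ U ∈ τ):
  U = ∅, X ∖ U = {68, 69, 70, 71, 72} — both open, so U is clopen.
  U = {69}, X ∖ U = {68, 70, 71, 72} — both open, so U is clopen.
  U = {68, 70, 71, 72}, X ∖ U = {69} — both open, so U is clopen.
  U = {68, 69, 70, 71, 72}, X ∖ U = ∅ — both open, so U is clopen.
Nontrivial clopen(s) exist: e.g. {68, 70, 71, 72}. So (X, τ) is disconnected.
Compute connected components by grouping points that agree on all clopens:
  component: {69}
  component: {68, 70, 71, 72}


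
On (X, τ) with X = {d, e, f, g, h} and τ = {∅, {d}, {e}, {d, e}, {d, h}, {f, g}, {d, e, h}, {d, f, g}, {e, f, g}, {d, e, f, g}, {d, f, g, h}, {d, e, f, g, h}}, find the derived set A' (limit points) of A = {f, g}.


A' = {f, g}

For each x ∈ X, list the open sets U ∈ τ with x ∈ U, then check whether U ∩ (A ∖ {x}) ≠ ∅ for every such U.
  x = d: open {d} ∋ x has {d} ∩ (A ∖ {d}) = ∅, so x is NOT a limit point.
  x = e: open {e} ∋ x has {e} ∩ (A ∖ {e}) = ∅, so x is NOT a limit point.
  x = f: opens ∋ x are {f, g}, {d, f, g}, {e, f, g}, {d, e, f, g}, {d, f, g, h}, {d, e, f, g, h}; each meets A ∖ {f}, so x IS a limit point.
  x = g: opens ∋ x are {f, g}, {d, f, g}, {e, f, g}, {d, e, f, g}, {d, f, g, h}, {d, e, f, g, h}; each meets A ∖ {g}, so x IS a limit point.
  x = h: open {d, h} ∋ x has {d, h} ∩ (A ∖ {h}) = ∅, so x is NOT a limit point.
Collecting: A' = {f, g}.


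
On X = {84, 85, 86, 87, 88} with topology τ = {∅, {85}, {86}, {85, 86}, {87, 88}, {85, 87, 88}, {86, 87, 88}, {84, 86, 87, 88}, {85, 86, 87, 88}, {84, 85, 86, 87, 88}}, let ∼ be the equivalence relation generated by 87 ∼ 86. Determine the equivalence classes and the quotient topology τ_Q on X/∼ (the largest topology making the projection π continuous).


X/∼ = {[84], [85], [86=87], [88]}; |τ_Q| = 6.

Equivalence classes: [84], [85], [86=87], [88].
Quotient map π: X → X/∼ sends 84 ↦ [84], 85 ↦ [85], 86 ↦ [86=87], 87 ↦ [86=87], 88 ↦ [88].
For each subset V ⊆ X/∼, compute π^{-1}(V) ⊆ X and check whether π^{-1}(V) ∈ τ. V is open in τ_Q iff π^{-1}(V) ∈ τ.
  V = {}: π^{-1}(V) = ∅ ∈ τ ✓.
  V = {[84]}: π^{-1}(V) = {84} ∉ τ ✗.
  V = {[85]}: π^{-1}(V) = {85} ∈ τ ✓.
  V = {[84], [85]}: π^{-1}(V) = {84, 85} ∉ τ ✗.
  V = {[86=87]}: π^{-1}(V) = {86, 87} ∉ τ ✗.
  V = {[84], [86=87]}: π^{-1}(V) = {84, 86, 87} ∉ τ ✗.
  V = {[85], [86=87]}: π^{-1}(V) = {85, 86, 87} ∉ τ ✗.
  V = {[84], [85], [86=87]}: π^{-1}(V) = {84, 85, 86, 87} ∉ τ ✗.
  V = {[88]}: π^{-1}(V) = {88} ∉ τ ✗.
  V = {[84], [88]}: π^{-1}(V) = {84, 88} ∉ τ ✗.
  V = {[85], [88]}: π^{-1}(V) = {85, 88} ∉ τ ✗.
  V = {[84], [85], [88]}: π^{-1}(V) = {84, 85, 88} ∉ τ ✗.
  V = {[86=87], [88]}: π^{-1}(V) = {86, 87, 88} ∈ τ ✓.
  V = {[84], [86=87], [88]}: π^{-1}(V) = {84, 86, 87, 88} ∈ τ ✓.
  V = {[85], [86=87], [88]}: π^{-1}(V) = {85, 86, 87, 88} ∈ τ ✓.
  V = {[84], [85], [86=87], [88]}: π^{-1}(V) = {84, 85, 86, 87, 88} ∈ τ ✓.
Open sets in the quotient: τ_Q = {{}, {[85]}, {[86=87], [88]}, {[84], [86=87], [88]}, {[85], [86=87], [88]}, {[84], [85], [86=87], [88]}} (6 elements).


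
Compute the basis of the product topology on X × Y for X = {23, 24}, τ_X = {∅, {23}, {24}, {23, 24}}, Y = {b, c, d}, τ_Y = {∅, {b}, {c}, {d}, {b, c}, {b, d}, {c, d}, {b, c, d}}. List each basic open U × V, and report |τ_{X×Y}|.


Basis B = {∅ × ∅, {23} × {b}, {23} × {c}, {23} × {d}, {24} × {b}, {24} × {c}, {24} × {d}, {23} × {b, c}, {23} × {b, d}, {23, 24} × {b}, {23} × {c, d}, {23, 24} × {c}, {23, 24} × {d}, {24} × {b, c}, {24} × {b, d}, {24} × {c, d}, {23} × {b, c, d}, {24} × {b, c, d}, {23, 24} × {b, c}, {23, 24} × {b, d}, {23, 24} × {c, d}, {23, 24} × {b, c, d}}; |τ_{X×Y}| = 64.

Enumerate products U × V with U ∈ τ_X, V ∈ τ_Y (deduplicated):
  ∅ × ∅ = {} (∅)
  {23} × {b} = {(23,b)}
  {23} × {c} = {(23,c)}
  {23} × {d} = {(23,d)}
  {24} × {b} = {(24,b)}
  {24} × {c} = {(24,c)}
  {24} × {d} = {(24,d)}
  {23} × {b, c} = {(23,b), (23,c)}
  {23} × {b, d} = {(23,b), (23,d)}
  {23, 24} × {b} = {(23,b), (24,b)}
  {23} × {c, d} = {(23,c), (23,d)}
  {23, 24} × {c} = {(23,c), (24,c)}
  {23, 24} × {d} = {(23,d), (24,d)}
  {24} × {b, c} = {(24,b), (24,c)}
  {24} × {b, d} = {(24,b), (24,d)}
  {24} × {c, d} = {(24,c), (24,d)}
  {23} × {b, c, d} = {(23,b), (23,c), (23,d)}
  {24} × {b, c, d} = {(24,b), (24,c), (24,d)}
  {23, 24} × {b, c} = {(23,b), (23,c), (24,b), (24,c)}
  {23, 24} × {b, d} = {(23,b), (23,d), (24,b), (24,d)}
  {23, 24} × {c, d} = {(23,c), (23,d), (24,c), (24,d)}
  {23, 24} × {b, c, d} = {(23,b), (23,c), (23,d), (24,b), (24,c), (24,d)}
These 22 distinct sets form the basis B.
Close under arbitrary unions to get τ_{X×Y}; counting gives |τ_{X×Y}| = 64.


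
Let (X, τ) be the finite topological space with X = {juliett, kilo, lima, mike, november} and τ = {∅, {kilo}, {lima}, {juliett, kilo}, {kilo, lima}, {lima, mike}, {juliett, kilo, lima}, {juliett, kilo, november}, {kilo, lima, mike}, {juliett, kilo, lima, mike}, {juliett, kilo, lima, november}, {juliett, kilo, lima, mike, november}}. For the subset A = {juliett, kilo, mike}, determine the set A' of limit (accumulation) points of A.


A' = {juliett, november}

For each x ∈ X, list the open sets U ∈ τ with x ∈ U, then check whether U ∩ (A ∖ {x}) ≠ ∅ for every such U.
  x = juliett: opens ∋ x are {juliett, kilo}, {juliett, kilo, lima}, {juliett, kilo, november}, {juliett, kilo, lima, mike}, {juliett, kilo, lima, november}, {juliett, kilo, lima, mike, november}; each meets A ∖ {juliett}, so x IS a limit point.
  x = kilo: open {kilo} ∋ x has {kilo} ∩ (A ∖ {kilo}) = ∅, so x is NOT a limit point.
  x = lima: open {lima} ∋ x has {lima} ∩ (A ∖ {lima}) = ∅, so x is NOT a limit point.
  x = mike: open {lima, mike} ∋ x has {lima, mike} ∩ (A ∖ {mike}) = ∅, so x is NOT a limit point.
  x = november: opens ∋ x are {juliett, kilo, november}, {juliett, kilo, lima, november}, {juliett, kilo, lima, mike, november}; each meets A ∖ {november}, so x IS a limit point.
Collecting: A' = {juliett, november}.


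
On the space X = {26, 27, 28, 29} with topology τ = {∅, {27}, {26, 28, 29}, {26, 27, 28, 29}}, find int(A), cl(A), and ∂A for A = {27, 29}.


int(A) = {27}, cl(A) = {26, 27, 28, 29}, ∂A = {26, 28, 29}.

Closed sets in (X, τ) are complements of opens:
  closed(X, τ) = {∅, {27}, {26, 28, 29}, {26, 27, 28, 29}}.
int(A) = ⋃ {U ∈ τ : U ⊆ A}. Opens contained in A: ∅, {27}.
Taking the union of these: int(A) = {27}.
cl(A) = ⋂ {C closed : A ⊆ C}. Closed sets containing A: {26, 27, 28, 29}.
Intersecting these: cl(A) = {26, 27, 28, 29}.
∂A = cl(A) ∖ int(A) = {26, 27, 28, 29} ∖ {27} = {26, 28, 29}.


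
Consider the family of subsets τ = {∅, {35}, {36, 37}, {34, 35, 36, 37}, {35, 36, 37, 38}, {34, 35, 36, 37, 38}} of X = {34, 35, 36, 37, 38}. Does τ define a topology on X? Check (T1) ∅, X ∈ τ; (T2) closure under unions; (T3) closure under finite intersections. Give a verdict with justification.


τ is NOT a topology on X.

Axiom (T1): ∅ ∈ τ? Yes; X ∈ τ? Yes.
Axiom (T2/T3): check pairwise unions and intersections of members of τ.
Counterexample for (T2): {35} ∪ {36, 37} = {35, 36, 37} ∉ τ. Therefore τ is NOT a topology.


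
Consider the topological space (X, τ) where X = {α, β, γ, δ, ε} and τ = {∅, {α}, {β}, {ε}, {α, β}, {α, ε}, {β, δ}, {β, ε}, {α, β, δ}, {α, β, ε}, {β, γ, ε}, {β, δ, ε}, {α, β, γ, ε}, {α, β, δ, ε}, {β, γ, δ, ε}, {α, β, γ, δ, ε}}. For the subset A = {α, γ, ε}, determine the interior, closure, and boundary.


int(A) = {α, ε}, cl(A) = {α, γ, ε}, ∂A = {γ}.

Closed sets in (X, τ) are complements of opens:
  closed(X, τ) = {∅, {α}, {γ}, {δ}, {α, γ}, {α, δ}, {γ, δ}, {γ, ε}, {α, γ, δ}, {α, γ, ε}, {β, γ, δ}, {γ, δ, ε}, {α, β, γ, δ}, {α, γ, δ, ε}, {β, γ, δ, ε}, {α, β, γ, δ, ε}}.
int(A) = ⋃ {U ∈ τ : U ⊆ A}. Opens contained in A: ∅, {α}, {ε}, {α, ε}.
Taking the union of these: int(A) = {α, ε}.
cl(A) = ⋂ {C closed : A ⊆ C}. Closed sets containing A: {α, γ, ε}, {α, γ, δ, ε}, {α, β, γ, δ, ε}.
Intersecting these: cl(A) = {α, γ, ε}.
∂A = cl(A) ∖ int(A) = {α, γ, ε} ∖ {α, ε} = {γ}.


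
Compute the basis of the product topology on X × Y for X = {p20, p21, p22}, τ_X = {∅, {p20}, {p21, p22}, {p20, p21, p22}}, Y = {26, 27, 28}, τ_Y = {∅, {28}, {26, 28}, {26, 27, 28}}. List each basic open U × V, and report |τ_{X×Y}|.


Basis B = {∅ × ∅, {p20} × {28}, {p20} × {26, 28}, {p21, p22} × {28}, {p20} × {26, 27, 28}, {p20, p21, p22} × {28}, {p21, p22} × {26, 28}, {p20, p21, p22} × {26, 28}, {p21, p22} × {26, 27, 28}, {p20, p21, p22} × {26, 27, 28}}; |τ_{X×Y}| = 16.

Enumerate products U × V with U ∈ τ_X, V ∈ τ_Y (deduplicated):
  ∅ × ∅ = {} (∅)
  {p20} × {28} = {(p20,28)}
  {p20} × {26, 28} = {(p20,26), (p20,28)}
  {p21, p22} × {28} = {(p21,28), (p22,28)}
  {p20} × {26, 27, 28} = {(p20,26), (p20,27), (p20,28)}
  {p20, p21, p22} × {28} = {(p20,28), (p21,28), (p22,28)}
  {p21, p22} × {26, 28} = {(p21,26), (p21,28), (p22,26), (p22,28)}
  {p20, p21, p22} × {26, 28} = {(p20,26), (p20,28), (p21,26), (p21,28), (p22,26), (p22,28)}
  {p21, p22} × {26, 27, 28} = {(p21,26), (p21,27), (p21,28), (p22,26), (p22,27), (p22,28)}
  {p20, p21, p22} × {26, 27, 28} = {(p20,26), (p20,27), (p20,28), (p21,26), (p21,27), (p21,28), (p22,26), (p22,27), (p22,28)}
These 10 distinct sets form the basis B.
Close under arbitrary unions to get τ_{X×Y}; counting gives |τ_{X×Y}| = 16.


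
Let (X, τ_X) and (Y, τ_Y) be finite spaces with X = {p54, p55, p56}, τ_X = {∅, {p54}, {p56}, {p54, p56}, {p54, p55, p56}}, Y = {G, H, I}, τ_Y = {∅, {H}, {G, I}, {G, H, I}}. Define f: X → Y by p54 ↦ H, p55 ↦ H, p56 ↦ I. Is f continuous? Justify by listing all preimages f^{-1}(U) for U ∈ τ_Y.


f is NOT continuous.

Compute f^{-1}(U) for each U ∈ τ_Y:
  U = ∅: f^{-1}(U) = ∅ ∈ τ_X ✓.
  U = {H}: f^{-1}(U) = {p54, p55} ∉ τ_X ✗.
  U = {G, I}: f^{-1}(U) = {p56} ∈ τ_X ✓.
  U = {G, H, I}: f^{-1}(U) = {p54, p55, p56} ∈ τ_X ✓.
Found U = {H} with f^{-1}(U) = {p54, p55} not in τ_X. Therefore f is NOT continuous.


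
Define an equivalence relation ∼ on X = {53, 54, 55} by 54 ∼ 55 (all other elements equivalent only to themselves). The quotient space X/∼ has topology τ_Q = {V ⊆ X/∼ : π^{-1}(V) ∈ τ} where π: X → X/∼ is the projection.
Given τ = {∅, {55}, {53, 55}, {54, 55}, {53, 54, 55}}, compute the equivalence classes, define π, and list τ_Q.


X/∼ = {[53], [54=55]}; |τ_Q| = 3.

Equivalence classes: [53], [54=55].
Quotient map π: X → X/∼ sends 53 ↦ [53], 54 ↦ [54=55], 55 ↦ [54=55].
For each subset V ⊆ X/∼, compute π^{-1}(V) ⊆ X and check whether π^{-1}(V) ∈ τ. V is open in τ_Q iff π^{-1}(V) ∈ τ.
  V = {}: π^{-1}(V) = ∅ ∈ τ ✓.
  V = {[53]}: π^{-1}(V) = {53} ∉ τ ✗.
  V = {[54=55]}: π^{-1}(V) = {54, 55} ∈ τ ✓.
  V = {[53], [54=55]}: π^{-1}(V) = {53, 54, 55} ∈ τ ✓.
Open sets in the quotient: τ_Q = {{}, {[54=55]}, {[53], [54=55]}} (3 elements).


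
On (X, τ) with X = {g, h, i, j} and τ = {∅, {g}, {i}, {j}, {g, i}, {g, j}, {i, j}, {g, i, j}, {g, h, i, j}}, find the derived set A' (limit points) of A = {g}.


A' = {h}

For each x ∈ X, list the open sets U ∈ τ with x ∈ U, then check whether U ∩ (A ∖ {x}) ≠ ∅ for every such U.
  x = g: open {g} ∋ x has {g} ∩ (A ∖ {g}) = ∅, so x is NOT a limit point.
  x = h: opens ∋ x are {g, h, i, j}; each meets A ∖ {h}, so x IS a limit point.
  x = i: open {i} ∋ x has {i} ∩ (A ∖ {i}) = ∅, so x is NOT a limit point.
  x = j: open {j} ∋ x has {j} ∩ (A ∖ {j}) = ∅, so x is NOT a limit point.
Collecting: A' = {h}.


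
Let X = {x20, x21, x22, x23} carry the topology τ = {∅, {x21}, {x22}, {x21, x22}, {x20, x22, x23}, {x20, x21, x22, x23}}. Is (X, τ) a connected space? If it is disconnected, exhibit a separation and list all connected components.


(X, τ) is disconnected; components = [{x21}, {x20, x22, x23}].

Find clopen sets (U ∈ τ with X ∖ U ∈ τ):
  U = ∅, X ∖ U = {x20, x21, x22, x23} — both open, so U is clopen.
  U = {x21}, X ∖ U = {x20, x22, x23} — both open, so U is clopen.
  U = {x20, x22, x23}, X ∖ U = {x21} — both open, so U is clopen.
  U = {x20, x21, x22, x23}, X ∖ U = ∅ — both open, so U is clopen.
Nontrivial clopen(s) exist: e.g. {x21}. So (X, τ) is disconnected.
Compute connected components by grouping points that agree on all clopens:
  component: {x21}
  component: {x20, x22, x23}


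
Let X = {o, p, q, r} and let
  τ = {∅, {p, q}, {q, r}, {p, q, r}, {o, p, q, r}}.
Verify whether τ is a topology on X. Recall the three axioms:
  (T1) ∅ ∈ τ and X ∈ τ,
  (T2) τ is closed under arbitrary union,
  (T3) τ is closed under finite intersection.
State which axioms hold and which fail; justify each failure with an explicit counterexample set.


τ is NOT a topology on X.

Axiom (T1): ∅ ∈ τ? Yes; X ∈ τ? Yes.
Axiom (T2/T3): check pairwise unions and intersections of members of τ.
Counterexample for (T3): {p, q} ∩ {q, r} = {q} ∉ τ. Therefore τ is NOT a topology.


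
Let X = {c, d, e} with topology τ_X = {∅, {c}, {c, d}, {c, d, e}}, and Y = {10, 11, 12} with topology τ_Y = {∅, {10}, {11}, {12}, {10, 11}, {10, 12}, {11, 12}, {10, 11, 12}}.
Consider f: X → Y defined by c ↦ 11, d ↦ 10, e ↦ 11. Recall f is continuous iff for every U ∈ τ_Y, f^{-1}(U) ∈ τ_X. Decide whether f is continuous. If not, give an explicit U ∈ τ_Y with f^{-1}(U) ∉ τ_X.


f is NOT continuous.

Compute f^{-1}(U) for each U ∈ τ_Y:
  U = ∅: f^{-1}(U) = ∅ ∈ τ_X ✓.
  U = {10}: f^{-1}(U) = {d} ∉ τ_X ✗.
  U = {11}: f^{-1}(U) = {c, e} ∉ τ_X ✗.
  U = {12}: f^{-1}(U) = ∅ ∈ τ_X ✓.
  U = {10, 11}: f^{-1}(U) = {c, d, e} ∈ τ_X ✓.
  U = {10, 12}: f^{-1}(U) = {d} ∉ τ_X ✗.
  U = {11, 12}: f^{-1}(U) = {c, e} ∉ τ_X ✗.
  U = {10, 11, 12}: f^{-1}(U) = {c, d, e} ∈ τ_X ✓.
Found U = {10} with f^{-1}(U) = {d} not in τ_X. Therefore f is NOT continuous.


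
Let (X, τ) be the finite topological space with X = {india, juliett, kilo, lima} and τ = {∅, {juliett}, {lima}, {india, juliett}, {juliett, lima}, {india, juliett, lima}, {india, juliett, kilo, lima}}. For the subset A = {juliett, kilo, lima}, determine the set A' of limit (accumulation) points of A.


A' = {india, kilo}

For each x ∈ X, list the open sets U ∈ τ with x ∈ U, then check whether U ∩ (A ∖ {x}) ≠ ∅ for every such U.
  x = india: opens ∋ x are {india, juliett}, {india, juliett, lima}, {india, juliett, kilo, lima}; each meets A ∖ {india}, so x IS a limit point.
  x = juliett: open {juliett} ∋ x has {juliett} ∩ (A ∖ {juliett}) = ∅, so x is NOT a limit point.
  x = kilo: opens ∋ x are {india, juliett, kilo, lima}; each meets A ∖ {kilo}, so x IS a limit point.
  x = lima: open {lima} ∋ x has {lima} ∩ (A ∖ {lima}) = ∅, so x is NOT a limit point.
Collecting: A' = {india, kilo}.


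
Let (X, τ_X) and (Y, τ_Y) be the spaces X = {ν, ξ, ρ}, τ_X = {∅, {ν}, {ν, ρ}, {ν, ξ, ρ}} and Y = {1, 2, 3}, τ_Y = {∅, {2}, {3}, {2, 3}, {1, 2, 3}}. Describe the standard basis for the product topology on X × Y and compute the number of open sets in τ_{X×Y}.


Basis B = {∅ × ∅, {ν} × {2}, {ν} × {3}, {ν} × {2, 3}, {ν, ρ} × {2}, {ν, ρ} × {3}, {ν} × {1, 2, 3}, {ν, ξ, ρ} × {2}, {ν, ξ, ρ} × {3}, {ν, ρ} × {2, 3}, {ν, ρ} × {1, 2, 3}, {ν, ξ, ρ} × {2, 3}, {ν, ξ, ρ} × {1, 2, 3}}; |τ_{X×Y}| = 30.

Enumerate products U × V with U ∈ τ_X, V ∈ τ_Y (deduplicated):
  ∅ × ∅ = {} (∅)
  {ν} × {2} = {(ν,2)}
  {ν} × {3} = {(ν,3)}
  {ν} × {2, 3} = {(ν,2), (ν,3)}
  {ν, ρ} × {2} = {(ν,2), (ρ,2)}
  {ν, ρ} × {3} = {(ν,3), (ρ,3)}
  {ν} × {1, 2, 3} = {(ν,1), (ν,2), (ν,3)}
  {ν, ξ, ρ} × {2} = {(ν,2), (ξ,2), (ρ,2)}
  {ν, ξ, ρ} × {3} = {(ν,3), (ξ,3), (ρ,3)}
  {ν, ρ} × {2, 3} = {(ν,2), (ν,3), (ρ,2), (ρ,3)}
  {ν, ρ} × {1, 2, 3} = {(ν,1), (ν,2), (ν,3), (ρ,1), (ρ,2), (ρ,3)}
  {ν, ξ, ρ} × {2, 3} = {(ν,2), (ν,3), (ξ,2), (ξ,3), (ρ,2), (ρ,3)}
  {ν, ξ, ρ} × {1, 2, 3} = {(ν,1), (ν,2), (ν,3), (ξ,1), (ξ,2), (ξ,3), (ρ,1), (ρ,2), (ρ,3)}
These 13 distinct sets form the basis B.
Close under arbitrary unions to get τ_{X×Y}; counting gives |τ_{X×Y}| = 30.


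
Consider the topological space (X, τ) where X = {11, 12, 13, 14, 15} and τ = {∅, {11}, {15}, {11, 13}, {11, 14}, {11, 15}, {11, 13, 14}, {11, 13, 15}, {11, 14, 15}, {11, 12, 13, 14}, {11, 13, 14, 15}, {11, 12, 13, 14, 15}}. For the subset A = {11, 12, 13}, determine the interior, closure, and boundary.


int(A) = {11, 13}, cl(A) = {11, 12, 13, 14}, ∂A = {12, 14}.

Closed sets in (X, τ) are complements of opens:
  closed(X, τ) = {∅, {12}, {15}, {12, 13}, {12, 14}, {12, 15}, {12, 13, 14}, {12, 13, 15}, {12, 14, 15}, {11, 12, 13, 14}, {12, 13, 14, 15}, {11, 12, 13, 14, 15}}.
int(A) = ⋃ {U ∈ τ : U ⊆ A}. Opens contained in A: ∅, {11}, {11, 13}.
Taking the union of these: int(A) = {11, 13}.
cl(A) = ⋂ {C closed : A ⊆ C}. Closed sets containing A: {11, 12, 13, 14}, {11, 12, 13, 14, 15}.
Intersecting these: cl(A) = {11, 12, 13, 14}.
∂A = cl(A) ∖ int(A) = {11, 12, 13, 14} ∖ {11, 13} = {12, 14}.


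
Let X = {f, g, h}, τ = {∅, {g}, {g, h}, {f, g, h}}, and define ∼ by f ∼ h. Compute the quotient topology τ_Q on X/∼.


X/∼ = {[f=h], [g]}; |τ_Q| = 3.

Equivalence classes: [f=h], [g].
Quotient map π: X → X/∼ sends f ↦ [f=h], g ↦ [g], h ↦ [f=h].
For each subset V ⊆ X/∼, compute π^{-1}(V) ⊆ X and check whether π^{-1}(V) ∈ τ. V is open in τ_Q iff π^{-1}(V) ∈ τ.
  V = {}: π^{-1}(V) = ∅ ∈ τ ✓.
  V = {[f=h]}: π^{-1}(V) = {f, h} ∉ τ ✗.
  V = {[g]}: π^{-1}(V) = {g} ∈ τ ✓.
  V = {[f=h], [g]}: π^{-1}(V) = {f, g, h} ∈ τ ✓.
Open sets in the quotient: τ_Q = {{}, {[g]}, {[f=h], [g]}} (3 elements).


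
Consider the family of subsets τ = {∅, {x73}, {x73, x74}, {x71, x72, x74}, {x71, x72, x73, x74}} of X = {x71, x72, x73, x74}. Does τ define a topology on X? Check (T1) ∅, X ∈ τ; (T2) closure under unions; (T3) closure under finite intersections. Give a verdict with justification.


τ is NOT a topology on X.

Axiom (T1): ∅ ∈ τ? Yes; X ∈ τ? Yes.
Axiom (T2/T3): check pairwise unions and intersections of members of τ.
Counterexample for (T3): {x73, x74} ∩ {x71, x72, x74} = {x74} ∉ τ. Therefore τ is NOT a topology.


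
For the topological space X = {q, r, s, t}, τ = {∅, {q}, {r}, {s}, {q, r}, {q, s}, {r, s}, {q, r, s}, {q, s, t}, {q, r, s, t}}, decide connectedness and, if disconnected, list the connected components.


(X, τ) is disconnected; components = [{r}, {q, s, t}].

Find clopen sets (U ∈ τ with X ∖ U ∈ τ):
  U = ∅, X ∖ U = {q, r, s, t} — both open, so U is clopen.
  U = {r}, X ∖ U = {q, s, t} — both open, so U is clopen.
  U = {q, s, t}, X ∖ U = {r} — both open, so U is clopen.
  U = {q, r, s, t}, X ∖ U = ∅ — both open, so U is clopen.
Nontrivial clopen(s) exist: e.g. {r}. So (X, τ) is disconnected.
Compute connected components by grouping points that agree on all clopens:
  component: {r}
  component: {q, s, t}


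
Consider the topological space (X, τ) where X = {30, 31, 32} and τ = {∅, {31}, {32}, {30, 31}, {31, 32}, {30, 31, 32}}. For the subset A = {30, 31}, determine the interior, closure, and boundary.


int(A) = {30, 31}, cl(A) = {30, 31}, ∂A = ∅.

Closed sets in (X, τ) are complements of opens:
  closed(X, τ) = {∅, {30}, {32}, {30, 31}, {30, 32}, {30, 31, 32}}.
int(A) = ⋃ {U ∈ τ : U ⊆ A}. Opens contained in A: ∅, {31}, {30, 31}.
Taking the union of these: int(A) = {30, 31}.
cl(A) = ⋂ {C closed : A ⊆ C}. Closed sets containing A: {30, 31}, {30, 31, 32}.
Intersecting these: cl(A) = {30, 31}.
∂A = cl(A) ∖ int(A) = {30, 31} ∖ {30, 31} = ∅.


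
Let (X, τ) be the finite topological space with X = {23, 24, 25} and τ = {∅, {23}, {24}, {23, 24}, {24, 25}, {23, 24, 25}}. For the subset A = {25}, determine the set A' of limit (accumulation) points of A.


A' = ∅

For each x ∈ X, list the open sets U ∈ τ with x ∈ U, then check whether U ∩ (A ∖ {x}) ≠ ∅ for every such U.
  x = 23: open {23} ∋ x has {23} ∩ (A ∖ {23}) = ∅, so x is NOT a limit point.
  x = 24: open {24} ∋ x has {24} ∩ (A ∖ {24}) = ∅, so x is NOT a limit point.
  x = 25: open {24, 25} ∋ x has {24, 25} ∩ (A ∖ {25}) = ∅, so x is NOT a limit point.
Collecting: A' = ∅.


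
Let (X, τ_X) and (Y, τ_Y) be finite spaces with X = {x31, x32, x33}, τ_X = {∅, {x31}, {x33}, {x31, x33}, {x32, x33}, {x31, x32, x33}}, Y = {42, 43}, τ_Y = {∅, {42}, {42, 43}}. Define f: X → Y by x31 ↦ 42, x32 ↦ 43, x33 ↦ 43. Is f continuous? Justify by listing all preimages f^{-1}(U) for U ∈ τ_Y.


f IS continuous.

Compute f^{-1}(U) for each U ∈ τ_Y:
  U = ∅: f^{-1}(U) = ∅ ∈ τ_X ✓.
  U = {42}: f^{-1}(U) = {x31} ∈ τ_X ✓.
  U = {42, 43}: f^{-1}(U) = {x31, x32, x33} ∈ τ_X ✓.
Every preimage lies in τ_X, so f IS continuous.


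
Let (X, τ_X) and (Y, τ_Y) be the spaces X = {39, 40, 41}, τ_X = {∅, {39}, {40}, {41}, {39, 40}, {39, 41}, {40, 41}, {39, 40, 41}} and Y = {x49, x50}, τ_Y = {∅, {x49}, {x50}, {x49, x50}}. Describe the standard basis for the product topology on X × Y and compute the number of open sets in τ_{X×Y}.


Basis B = {∅ × ∅, {39} × {x49}, {39} × {x50}, {40} × {x49}, {40} × {x50}, {41} × {x49}, {41} × {x50}, {39} × {x49, x50}, {39, 40} × {x49}, {39, 41} × {x49}, {39, 40} × {x50}, {39, 41} × {x50}, {40} × {x49, x50}, {40, 41} × {x49}, {40, 41} × {x50}, {41} × {x49, x50}, {39, 40, 41} × {x49}, {39, 40, 41} × {x50}, {39, 40} × {x49, x50}, {39, 41} × {x49, x50}, {40, 41} × {x49, x50}, {39, 40, 41} × {x49, x50}}; |τ_{X×Y}| = 64.

Enumerate products U × V with U ∈ τ_X, V ∈ τ_Y (deduplicated):
  ∅ × ∅ = {} (∅)
  {39} × {x49} = {(39,x49)}
  {39} × {x50} = {(39,x50)}
  {40} × {x49} = {(40,x49)}
  {40} × {x50} = {(40,x50)}
  {41} × {x49} = {(41,x49)}
  {41} × {x50} = {(41,x50)}
  {39} × {x49, x50} = {(39,x49), (39,x50)}
  {39, 40} × {x49} = {(39,x49), (40,x49)}
  {39, 41} × {x49} = {(39,x49), (41,x49)}
  {39, 40} × {x50} = {(39,x50), (40,x50)}
  {39, 41} × {x50} = {(39,x50), (41,x50)}
  {40} × {x49, x50} = {(40,x49), (40,x50)}
  {40, 41} × {x49} = {(40,x49), (41,x49)}
  {40, 41} × {x50} = {(40,x50), (41,x50)}
  {41} × {x49, x50} = {(41,x49), (41,x50)}
  {39, 40, 41} × {x49} = {(39,x49), (40,x49), (41,x49)}
  {39, 40, 41} × {x50} = {(39,x50), (40,x50), (41,x50)}
  {39, 40} × {x49, x50} = {(39,x49), (39,x50), (40,x49), (40,x50)}
  {39, 41} × {x49, x50} = {(39,x49), (39,x50), (41,x49), (41,x50)}
  {40, 41} × {x49, x50} = {(40,x49), (40,x50), (41,x49), (41,x50)}
  {39, 40, 41} × {x49, x50} = {(39,x49), (39,x50), (40,x49), (40,x50), (41,x49), (41,x50)}
These 22 distinct sets form the basis B.
Close under arbitrary unions to get τ_{X×Y}; counting gives |τ_{X×Y}| = 64.


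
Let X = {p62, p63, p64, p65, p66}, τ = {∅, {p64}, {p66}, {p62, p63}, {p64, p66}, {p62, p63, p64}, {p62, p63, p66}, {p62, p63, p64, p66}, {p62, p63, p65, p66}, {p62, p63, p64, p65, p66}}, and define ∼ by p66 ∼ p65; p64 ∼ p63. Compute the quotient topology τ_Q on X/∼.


X/∼ = {[p62], [p63=p64], [p65=p66]}; |τ_Q| = 3.

Equivalence classes: [p62], [p63=p64], [p65=p66].
Quotient map π: X → X/∼ sends p62 ↦ [p62], p63 ↦ [p63=p64], p64 ↦ [p63=p64], p65 ↦ [p65=p66], p66 ↦ [p65=p66].
For each subset V ⊆ X/∼, compute π^{-1}(V) ⊆ X and check whether π^{-1}(V) ∈ τ. V is open in τ_Q iff π^{-1}(V) ∈ τ.
  V = {}: π^{-1}(V) = ∅ ∈ τ ✓.
  V = {[p62]}: π^{-1}(V) = {p62} ∉ τ ✗.
  V = {[p63=p64]}: π^{-1}(V) = {p63, p64} ∉ τ ✗.
  V = {[p62], [p63=p64]}: π^{-1}(V) = {p62, p63, p64} ∈ τ ✓.
  V = {[p65=p66]}: π^{-1}(V) = {p65, p66} ∉ τ ✗.
  V = {[p62], [p65=p66]}: π^{-1}(V) = {p62, p65, p66} ∉ τ ✗.
  V = {[p63=p64], [p65=p66]}: π^{-1}(V) = {p63, p64, p65, p66} ∉ τ ✗.
  V = {[p62], [p63=p64], [p65=p66]}: π^{-1}(V) = {p62, p63, p64, p65, p66} ∈ τ ✓.
Open sets in the quotient: τ_Q = {{}, {[p62], [p63=p64]}, {[p62], [p63=p64], [p65=p66]}} (3 elements).


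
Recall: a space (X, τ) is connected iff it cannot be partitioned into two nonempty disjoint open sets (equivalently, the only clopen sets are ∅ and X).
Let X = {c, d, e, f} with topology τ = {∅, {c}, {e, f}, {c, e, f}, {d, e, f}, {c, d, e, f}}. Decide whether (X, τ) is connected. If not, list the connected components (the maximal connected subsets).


(X, τ) is disconnected; components = [{c}, {d, e, f}].

Find clopen sets (U ∈ τ with X ∖ U ∈ τ):
  U = ∅, X ∖ U = {c, d, e, f} — both open, so U is clopen.
  U = {c}, X ∖ U = {d, e, f} — both open, so U is clopen.
  U = {d, e, f}, X ∖ U = {c} — both open, so U is clopen.
  U = {c, d, e, f}, X ∖ U = ∅ — both open, so U is clopen.
Nontrivial clopen(s) exist: e.g. {c}. So (X, τ) is disconnected.
Compute connected components by grouping points that agree on all clopens:
  component: {c}
  component: {d, e, f}


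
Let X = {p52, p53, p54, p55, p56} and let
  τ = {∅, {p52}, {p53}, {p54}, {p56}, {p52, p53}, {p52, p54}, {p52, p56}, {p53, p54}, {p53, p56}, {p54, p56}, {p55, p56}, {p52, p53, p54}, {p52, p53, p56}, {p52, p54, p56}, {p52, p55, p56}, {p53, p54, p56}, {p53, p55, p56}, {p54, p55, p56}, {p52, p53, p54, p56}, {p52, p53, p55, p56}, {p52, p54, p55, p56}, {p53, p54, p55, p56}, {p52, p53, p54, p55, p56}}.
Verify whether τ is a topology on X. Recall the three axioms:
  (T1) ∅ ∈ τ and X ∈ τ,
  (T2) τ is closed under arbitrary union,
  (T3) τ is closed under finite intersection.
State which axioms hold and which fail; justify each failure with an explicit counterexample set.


τ IS a topology on X.

Axiom (T1): ∅ ∈ τ? Yes; X ∈ τ? Yes.
Axiom (T2/T3): check pairwise unions and intersections of members of τ.
All pairwise intersections and unions checked — each lies in τ. Therefore τ satisfies (T1), (T2), (T3): it IS a topology on X.


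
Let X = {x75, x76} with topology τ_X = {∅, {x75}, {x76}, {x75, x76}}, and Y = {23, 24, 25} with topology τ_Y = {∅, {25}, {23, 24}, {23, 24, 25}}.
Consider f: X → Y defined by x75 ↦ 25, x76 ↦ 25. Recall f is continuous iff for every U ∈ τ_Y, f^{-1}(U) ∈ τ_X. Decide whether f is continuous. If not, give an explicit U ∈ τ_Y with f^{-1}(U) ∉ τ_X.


f IS continuous.

Compute f^{-1}(U) for each U ∈ τ_Y:
  U = ∅: f^{-1}(U) = ∅ ∈ τ_X ✓.
  U = {25}: f^{-1}(U) = {x75, x76} ∈ τ_X ✓.
  U = {23, 24}: f^{-1}(U) = ∅ ∈ τ_X ✓.
  U = {23, 24, 25}: f^{-1}(U) = {x75, x76} ∈ τ_X ✓.
Every preimage lies in τ_X, so f IS continuous.


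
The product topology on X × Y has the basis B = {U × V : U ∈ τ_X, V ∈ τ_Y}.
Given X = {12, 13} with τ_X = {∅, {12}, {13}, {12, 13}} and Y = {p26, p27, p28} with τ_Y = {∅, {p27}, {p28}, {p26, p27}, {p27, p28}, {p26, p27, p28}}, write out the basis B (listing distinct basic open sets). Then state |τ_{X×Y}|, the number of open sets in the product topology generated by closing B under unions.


Basis B = {∅ × ∅, {12} × {p27}, {12} × {p28}, {13} × {p27}, {13} × {p28}, {12} × {p26, p27}, {12} × {p27, p28}, {12, 13} × {p27}, {12, 13} × {p28}, {13} × {p26, p27}, {13} × {p27, p28}, {12} × {p26, p27, p28}, {13} × {p26, p27, p28}, {12, 13} × {p26, p27}, {12, 13} × {p27, p28}, {12, 13} × {p26, p27, p28}}; |τ_{X×Y}| = 36.

Enumerate products U × V with U ∈ τ_X, V ∈ τ_Y (deduplicated):
  ∅ × ∅ = {} (∅)
  {12} × {p27} = {(12,p27)}
  {12} × {p28} = {(12,p28)}
  {13} × {p27} = {(13,p27)}
  {13} × {p28} = {(13,p28)}
  {12} × {p26, p27} = {(12,p26), (12,p27)}
  {12} × {p27, p28} = {(12,p27), (12,p28)}
  {12, 13} × {p27} = {(12,p27), (13,p27)}
  {12, 13} × {p28} = {(12,p28), (13,p28)}
  {13} × {p26, p27} = {(13,p26), (13,p27)}
  {13} × {p27, p28} = {(13,p27), (13,p28)}
  {12} × {p26, p27, p28} = {(12,p26), (12,p27), (12,p28)}
  {13} × {p26, p27, p28} = {(13,p26), (13,p27), (13,p28)}
  {12, 13} × {p26, p27} = {(12,p26), (12,p27), (13,p26), (13,p27)}
  {12, 13} × {p27, p28} = {(12,p27), (12,p28), (13,p27), (13,p28)}
  {12, 13} × {p26, p27, p28} = {(12,p26), (12,p27), (12,p28), (13,p26), (13,p27), (13,p28)}
These 16 distinct sets form the basis B.
Close under arbitrary unions to get τ_{X×Y}; counting gives |τ_{X×Y}| = 36.


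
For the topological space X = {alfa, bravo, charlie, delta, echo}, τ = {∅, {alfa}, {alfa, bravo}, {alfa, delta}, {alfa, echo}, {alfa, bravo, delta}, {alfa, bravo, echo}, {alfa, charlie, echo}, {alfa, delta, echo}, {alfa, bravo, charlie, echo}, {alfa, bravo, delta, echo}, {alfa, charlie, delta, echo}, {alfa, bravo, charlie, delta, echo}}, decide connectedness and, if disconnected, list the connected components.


(X, τ) is connected.

Find clopen sets (U ∈ τ with X ∖ U ∈ τ):
  U = ∅, X ∖ U = {alfa, bravo, charlie, delta, echo} — both open, so U is clopen.
  U = {alfa, bravo, charlie, delta, echo}, X ∖ U = ∅ — both open, so U is clopen.
Only trivial clopens (∅ and X) exist, so (X, τ) is connected.
Compute connected components by grouping points that agree on all clopens:
  component: {alfa, bravo, charlie, delta, echo}


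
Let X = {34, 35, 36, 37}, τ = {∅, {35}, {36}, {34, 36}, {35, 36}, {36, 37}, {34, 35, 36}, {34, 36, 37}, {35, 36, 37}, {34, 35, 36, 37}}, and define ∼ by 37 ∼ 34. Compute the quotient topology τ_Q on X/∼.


X/∼ = {[34=37], [35], [36]}; |τ_Q| = 6.

Equivalence classes: [34=37], [35], [36].
Quotient map π: X → X/∼ sends 34 ↦ [34=37], 35 ↦ [35], 36 ↦ [36], 37 ↦ [34=37].
For each subset V ⊆ X/∼, compute π^{-1}(V) ⊆ X and check whether π^{-1}(V) ∈ τ. V is open in τ_Q iff π^{-1}(V) ∈ τ.
  V = {}: π^{-1}(V) = ∅ ∈ τ ✓.
  V = {[34=37]}: π^{-1}(V) = {34, 37} ∉ τ ✗.
  V = {[35]}: π^{-1}(V) = {35} ∈ τ ✓.
  V = {[34=37], [35]}: π^{-1}(V) = {34, 35, 37} ∉ τ ✗.
  V = {[36]}: π^{-1}(V) = {36} ∈ τ ✓.
  V = {[34=37], [36]}: π^{-1}(V) = {34, 36, 37} ∈ τ ✓.
  V = {[35], [36]}: π^{-1}(V) = {35, 36} ∈ τ ✓.
  V = {[34=37], [35], [36]}: π^{-1}(V) = {34, 35, 36, 37} ∈ τ ✓.
Open sets in the quotient: τ_Q = {{}, {[35]}, {[36]}, {[34=37], [36]}, {[35], [36]}, {[34=37], [35], [36]}} (6 elements).


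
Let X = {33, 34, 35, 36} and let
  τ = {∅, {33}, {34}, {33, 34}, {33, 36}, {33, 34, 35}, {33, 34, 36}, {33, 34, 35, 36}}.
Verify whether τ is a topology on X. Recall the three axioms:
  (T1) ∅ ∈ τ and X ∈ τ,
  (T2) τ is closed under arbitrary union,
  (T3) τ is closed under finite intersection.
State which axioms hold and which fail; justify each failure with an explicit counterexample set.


τ IS a topology on X.

Axiom (T1): ∅ ∈ τ? Yes; X ∈ τ? Yes.
Axiom (T2/T3): check pairwise unions and intersections of members of τ.
All pairwise intersections and unions checked — each lies in τ. Therefore τ satisfies (T1), (T2), (T3): it IS a topology on X.


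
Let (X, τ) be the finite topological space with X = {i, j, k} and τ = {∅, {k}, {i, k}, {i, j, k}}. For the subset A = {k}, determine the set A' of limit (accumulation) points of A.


A' = {i, j}

For each x ∈ X, list the open sets U ∈ τ with x ∈ U, then check whether U ∩ (A ∖ {x}) ≠ ∅ for every such U.
  x = i: opens ∋ x are {i, k}, {i, j, k}; each meets A ∖ {i}, so x IS a limit point.
  x = j: opens ∋ x are {i, j, k}; each meets A ∖ {j}, so x IS a limit point.
  x = k: open {k} ∋ x has {k} ∩ (A ∖ {k}) = ∅, so x is NOT a limit point.
Collecting: A' = {i, j}.


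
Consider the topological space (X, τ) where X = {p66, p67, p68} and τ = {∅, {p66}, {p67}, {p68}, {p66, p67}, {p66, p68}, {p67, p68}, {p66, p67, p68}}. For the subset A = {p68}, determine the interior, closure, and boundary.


int(A) = {p68}, cl(A) = {p68}, ∂A = ∅.

Closed sets in (X, τ) are complements of opens:
  closed(X, τ) = {∅, {p66}, {p67}, {p68}, {p66, p67}, {p66, p68}, {p67, p68}, {p66, p67, p68}}.
int(A) = ⋃ {U ∈ τ : U ⊆ A}. Opens contained in A: ∅, {p68}.
Taking the union of these: int(A) = {p68}.
cl(A) = ⋂ {C closed : A ⊆ C}. Closed sets containing A: {p68}, {p66, p68}, {p67, p68}, {p66, p67, p68}.
Intersecting these: cl(A) = {p68}.
∂A = cl(A) ∖ int(A) = {p68} ∖ {p68} = ∅.
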